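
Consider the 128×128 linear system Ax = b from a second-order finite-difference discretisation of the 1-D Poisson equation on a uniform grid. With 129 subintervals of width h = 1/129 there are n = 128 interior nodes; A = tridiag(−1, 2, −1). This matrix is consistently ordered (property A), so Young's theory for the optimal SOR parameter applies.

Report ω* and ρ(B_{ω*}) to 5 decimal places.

½·tridiag(1,0,1) at n=128: λ_k = cos(kπ/129); max |λ| at k=1 ⇒ ρ_J = cos(π/129) ≈ 0.99970.
√(1−ρ_J²) = |sin(π/129)| = 0.024351
[ω*] 2 ÷ (1 + 0.024351) = 2 ÷ 1.024351 = 1.95246.
At ω = 1.95246 every |λ(B_ω)| = ω−1, so ρ_SOR = 0.95246.

ω* = 1.95246, ρ_SOR = 0.95246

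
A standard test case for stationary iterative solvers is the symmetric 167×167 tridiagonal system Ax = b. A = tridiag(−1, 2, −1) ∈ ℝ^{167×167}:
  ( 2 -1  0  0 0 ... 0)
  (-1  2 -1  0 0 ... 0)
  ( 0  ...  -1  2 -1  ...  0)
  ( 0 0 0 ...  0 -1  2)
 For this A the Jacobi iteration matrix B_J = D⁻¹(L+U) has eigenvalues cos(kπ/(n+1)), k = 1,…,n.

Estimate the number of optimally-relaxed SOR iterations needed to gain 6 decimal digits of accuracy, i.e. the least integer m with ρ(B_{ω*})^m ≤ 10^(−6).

ρ_J = max_k |cos(kπ/168)| = cos(π/168) = 0.9998252
root = sin(π/168) = 0.0186989  (since 1−cos² = sin²).
ω* = 2/(1+0.0186989) = 1.9632887
ρ_SOR = ω* − 1 = 1.9632887 − 1 = 0.9632887.
6·ln10 = 13.8155; −ln(0.9632887) = 0.0374021; m = ⌈13.8155/0.0374021⌉ = ⌈369.378⌉ = 370.

m = 370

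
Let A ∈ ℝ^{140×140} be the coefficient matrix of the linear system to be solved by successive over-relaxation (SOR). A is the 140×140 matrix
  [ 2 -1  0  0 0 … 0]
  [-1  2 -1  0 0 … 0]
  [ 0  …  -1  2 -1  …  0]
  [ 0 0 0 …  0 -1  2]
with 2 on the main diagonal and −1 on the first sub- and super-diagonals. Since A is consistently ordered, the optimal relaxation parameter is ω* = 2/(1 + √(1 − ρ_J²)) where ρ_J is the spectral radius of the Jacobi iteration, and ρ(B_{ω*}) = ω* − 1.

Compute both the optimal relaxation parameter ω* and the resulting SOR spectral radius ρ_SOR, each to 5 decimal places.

ω* = 1.95641, ρ_SOR = 0.95641

With n=140, ρ(Jacobi) = cos(π/141) = 0.99975.
√(1 − cos²(π/141)) = sin(π/141) ≈ 0.022279.
So ω* = 2/1.022279 = 1.95641 (Young).
ρ_SOR = ω* − 1 ≈ 0.95641.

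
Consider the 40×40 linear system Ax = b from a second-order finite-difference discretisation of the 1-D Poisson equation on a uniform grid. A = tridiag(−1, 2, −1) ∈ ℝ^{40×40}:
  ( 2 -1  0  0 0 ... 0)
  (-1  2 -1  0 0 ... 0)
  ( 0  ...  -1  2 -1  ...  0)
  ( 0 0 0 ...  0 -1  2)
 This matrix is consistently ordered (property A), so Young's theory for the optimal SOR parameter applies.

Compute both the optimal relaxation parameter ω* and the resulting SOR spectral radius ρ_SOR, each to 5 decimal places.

[ρ_J] n=40: ρ(B_J) = cos(π/(n+1)) = cos(π/41) = 0.99707.
√(1 − cos²(π/41)) = sin(π/41) ≈ 0.076549.
[ω*] 2 ÷ (1 + 0.076549) = 2 ÷ 1.076549 = 1.85779.
and ρ(B_{ω*}) = 1.85779 − 1 = 0.85779.

ω* = 1.85779, ρ_SOR = 0.85779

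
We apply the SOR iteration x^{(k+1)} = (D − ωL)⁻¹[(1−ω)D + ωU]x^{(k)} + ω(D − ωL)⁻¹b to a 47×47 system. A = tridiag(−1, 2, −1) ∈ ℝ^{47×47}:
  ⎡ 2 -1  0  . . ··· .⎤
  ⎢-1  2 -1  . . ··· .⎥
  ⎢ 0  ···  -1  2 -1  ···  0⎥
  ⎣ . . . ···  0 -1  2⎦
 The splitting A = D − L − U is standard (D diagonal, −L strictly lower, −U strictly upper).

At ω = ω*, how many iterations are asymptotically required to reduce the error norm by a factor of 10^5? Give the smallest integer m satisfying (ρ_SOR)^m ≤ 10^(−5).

m = 88

B_J for the 47×47 system has eigenvalues cos(kπ/48); ρ_J = cos(π/48) = 0.9978589.
√(1−ρ_J²) simplifies to sin(π/48) = 0.0654031.
Young: ω* = 2/(1+√(1−ρ_J²)) = 2/(1+0.0654031) = 2/1.0654031 = 1.8772237.
and ρ(B_{ω*}) = 1.8772237 − 1 = 0.8772237.
(0.8772237)^m ≤ 10^{−5}  ⇒  m·ln(0.8772237) ≤ −5·ln10  ⇒  m ≥ 87.889  ⇒  m = 88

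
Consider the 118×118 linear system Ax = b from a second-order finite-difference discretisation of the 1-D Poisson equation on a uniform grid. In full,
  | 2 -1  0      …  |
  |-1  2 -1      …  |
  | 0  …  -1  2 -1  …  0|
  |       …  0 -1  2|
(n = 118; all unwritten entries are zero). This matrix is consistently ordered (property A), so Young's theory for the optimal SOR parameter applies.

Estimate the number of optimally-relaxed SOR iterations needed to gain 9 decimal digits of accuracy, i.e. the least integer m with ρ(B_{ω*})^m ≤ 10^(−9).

ρ_J = max_k |cos(kπ/119)| = cos(π/119) = 0.9996515
root = sin(π/119) = 0.0263969  (since 1−cos² = sin²).
ω* = 2 / (1 + 0.0263969) = 2 / 1.0263969 ≈ 1.9485640.
Hence ρ(B_{ω*}) = 1.9485640 − 1 = 0.9485640.
m ≥ 9·ln10 / (−ln 0.9485640) = 392.442; smallest integer m = 393.

m = 393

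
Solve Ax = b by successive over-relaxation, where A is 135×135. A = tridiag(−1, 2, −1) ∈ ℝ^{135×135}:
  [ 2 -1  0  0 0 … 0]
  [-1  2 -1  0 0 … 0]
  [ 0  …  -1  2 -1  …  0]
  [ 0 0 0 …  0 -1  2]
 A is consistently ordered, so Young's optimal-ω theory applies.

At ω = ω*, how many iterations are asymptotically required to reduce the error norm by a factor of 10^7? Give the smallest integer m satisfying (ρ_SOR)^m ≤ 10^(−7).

[ρ_J] n=135: ρ(B_J) = cos(π/(n+1)) = cos(π/136) = 0.9997332.
root = sin(π/136) = 0.0230979  (since 1−cos² = sin²).
ω* = 2 / (1 + 0.0230979) = 2 / 1.0230979 ≈ 1.9548471.
Hence ρ(B_{ω*}) = 1.9548471 − 1 = 0.9548471.
(0.9548471)^m ≤ 10^{−7}  ⇒  m·ln(0.9548471) ≤ −7·ln10  ⇒  m ≥ 348.846  ⇒  m = 349

m = 349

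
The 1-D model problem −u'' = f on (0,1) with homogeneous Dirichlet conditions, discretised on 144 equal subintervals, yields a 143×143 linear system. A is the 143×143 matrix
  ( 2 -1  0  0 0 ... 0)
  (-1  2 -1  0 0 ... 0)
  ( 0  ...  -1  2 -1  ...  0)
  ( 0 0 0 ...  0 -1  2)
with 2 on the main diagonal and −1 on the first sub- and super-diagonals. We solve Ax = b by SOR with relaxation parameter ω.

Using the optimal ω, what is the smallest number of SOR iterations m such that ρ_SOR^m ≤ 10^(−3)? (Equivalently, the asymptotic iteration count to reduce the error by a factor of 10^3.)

m = 159

[ρ_J] n=143: ρ(B_J) = cos(π/(n+1)) = cos(π/144) = 0.9997620.
root = sin(π/144) = 0.0218149  (since 1−cos² = sin²).
ω* = 2/(1 + 0.0218149) = 2/1.0218149 = 1.9573017.
Hence ρ(B_{ω*}) = 1.9573017 − 1 = 0.9573017.
(0.9573017)^m ≤ 10^{−3}  ⇒  m·ln(0.9573017) ≤ −3·ln10  ⇒  m ≥ 158.302  ⇒  m = 159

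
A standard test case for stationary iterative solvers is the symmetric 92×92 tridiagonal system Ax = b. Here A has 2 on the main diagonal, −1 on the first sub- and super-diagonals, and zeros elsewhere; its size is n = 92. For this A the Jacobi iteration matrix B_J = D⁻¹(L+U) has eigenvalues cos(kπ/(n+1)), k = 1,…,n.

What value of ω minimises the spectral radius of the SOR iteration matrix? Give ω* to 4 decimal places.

½·tridiag(1,0,1) at n=92: λ_k = cos(kπ/93); max |λ| at k=1 ⇒ ρ_J = cos(π/93) ≈ 0.9994.
√(1−ρ_J²) = |sin(π/93)| = 0.03377
ω* = 2 / (1 + 0.03377) = 2 / 1.03377 ≈ 1.9347.
[ρ_SOR] ω* − 1 = 0.9347.

ω* = 1.9347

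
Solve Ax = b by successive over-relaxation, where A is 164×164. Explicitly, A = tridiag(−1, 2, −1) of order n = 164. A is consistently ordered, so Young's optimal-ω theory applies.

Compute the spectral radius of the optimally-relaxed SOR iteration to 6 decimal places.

½·tridiag(1,0,1) at n=164: λ_k = cos(kπ/165); max |λ| at k=1 ⇒ ρ_J = cos(π/165) ≈ 0.999819.
√(1−ρ_J²) simplifies to sin(π/165) = 0.0190388.
Then 2/(1+√(1−ρ_J²)) = 2/(1+0.0190388); ω* = 2/1.0190388 = 1.962634.
ρ_SOR = ω* − 1 = 1.962634 − 1 = 0.962634.

ρ_SOR = 0.962634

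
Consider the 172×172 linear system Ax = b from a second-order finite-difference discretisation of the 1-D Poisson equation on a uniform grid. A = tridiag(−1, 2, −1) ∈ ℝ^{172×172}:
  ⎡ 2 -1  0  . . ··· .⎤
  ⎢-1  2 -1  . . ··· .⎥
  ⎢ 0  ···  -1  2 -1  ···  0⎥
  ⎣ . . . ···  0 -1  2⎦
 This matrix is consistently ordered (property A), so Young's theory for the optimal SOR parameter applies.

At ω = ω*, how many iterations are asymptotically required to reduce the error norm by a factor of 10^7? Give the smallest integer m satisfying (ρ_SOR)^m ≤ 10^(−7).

m = 444

[ρ_J] n=172: ρ(B_J) = cos(π/(n+1)) = cos(π/173) = 0.9998351.
√(1−ρ_J²) = |sin(π/173)| = 0.0181585
[ω*] 2 ÷ (1 + 0.0181585) = 2 ÷ 1.0181585 = 1.9643307.
ρ(B_{ω*}) = ω*−1 = 0.9643307
m ≥ 7·ln10 / (−ln 0.9643307) = 443.768; smallest integer m = 444.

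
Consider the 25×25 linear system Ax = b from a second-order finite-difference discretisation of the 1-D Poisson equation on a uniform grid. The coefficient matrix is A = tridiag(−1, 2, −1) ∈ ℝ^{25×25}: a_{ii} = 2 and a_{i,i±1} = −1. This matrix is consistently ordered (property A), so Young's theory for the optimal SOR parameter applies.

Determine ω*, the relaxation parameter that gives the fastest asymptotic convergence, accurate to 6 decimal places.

ω* = 1.784859

[ρ_J] n=25: ρ(B_J) = cos(π/(n+1)) = cos(π/26) = 0.992709.
root = sin(π/26) = 0.1205367  (since 1−cos² = sin²).
ω* = 2/(1 + 0.1205367) = 2/1.1205367 = 1.784859.
Hence ρ(B_{ω*}) = 1.784859 − 1 = 0.784859.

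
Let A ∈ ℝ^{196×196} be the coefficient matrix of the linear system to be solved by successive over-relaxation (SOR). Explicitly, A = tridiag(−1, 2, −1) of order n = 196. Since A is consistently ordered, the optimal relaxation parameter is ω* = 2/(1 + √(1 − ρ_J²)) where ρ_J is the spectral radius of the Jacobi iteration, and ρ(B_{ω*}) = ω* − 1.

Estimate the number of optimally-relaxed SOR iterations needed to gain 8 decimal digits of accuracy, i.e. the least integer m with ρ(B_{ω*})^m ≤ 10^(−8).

[ρ_J] n=196: ρ(B_J) = cos(π/(n+1)) = cos(π/197) = 0.9998728.
root = sin(π/197) = 0.0159465  (since 1−cos² = sin²).
ω* = 2/(1 + 0.0159465) = 2/1.0159465 = 1.9686076.
Hence ρ(B_{ω*}) = 1.9686076 − 1 = 0.9686076.
m ≥ 8·ln10 / (−ln 0.9686076) = 577.529; smallest integer m = 578.

m = 578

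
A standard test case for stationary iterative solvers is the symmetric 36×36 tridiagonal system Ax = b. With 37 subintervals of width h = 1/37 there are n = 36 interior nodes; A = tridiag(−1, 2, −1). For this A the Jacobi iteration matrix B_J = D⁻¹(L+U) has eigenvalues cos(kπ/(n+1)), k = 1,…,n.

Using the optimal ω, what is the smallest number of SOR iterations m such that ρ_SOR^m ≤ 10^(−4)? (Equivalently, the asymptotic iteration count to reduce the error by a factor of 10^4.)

½·tridiag(1,0,1) at n=36: λ_k = cos(kπ/37); max |λ| at k=1 ⇒ ρ_J = cos(π/37) ≈ 0.9963975.
root = sin(π/37) = 0.0848059  (since 1−cos² = sin²).
ω* = 2 / (1 + 0.0848059) = 2 / 1.0848059 ≈ 1.8436478.
and ρ(B_{ω*}) = 1.8436478 − 1 = 0.8436478.
(0.8436478)^m ≤ 10^{−4}  ⇒  m·ln(0.8436478) ≤ −4·ln10  ⇒  m ≥ 54.172  ⇒  m = 55

m = 55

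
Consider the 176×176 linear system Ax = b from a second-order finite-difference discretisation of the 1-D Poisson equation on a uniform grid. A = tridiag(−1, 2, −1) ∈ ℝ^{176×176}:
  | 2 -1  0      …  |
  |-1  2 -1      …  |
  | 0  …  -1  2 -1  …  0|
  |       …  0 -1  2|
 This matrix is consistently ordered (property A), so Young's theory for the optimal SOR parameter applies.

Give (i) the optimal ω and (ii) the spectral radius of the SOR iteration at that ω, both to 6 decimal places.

n=176: λ(B_J) = 1 − λ(A)/2 = cos(kπ/177); k=1 gives ρ_J = 0.999842.
√(1−ρ_J²) simplifies to sin(π/177) = 0.0177482.
Young: ω* = 2/(1+√(1−ρ_J²)) = 2/(1+0.0177482) = 2/1.0177482 = 1.965123.
[ρ_SOR] ω* − 1 = 0.965123.

ω* = 1.965123, ρ_SOR = 0.965123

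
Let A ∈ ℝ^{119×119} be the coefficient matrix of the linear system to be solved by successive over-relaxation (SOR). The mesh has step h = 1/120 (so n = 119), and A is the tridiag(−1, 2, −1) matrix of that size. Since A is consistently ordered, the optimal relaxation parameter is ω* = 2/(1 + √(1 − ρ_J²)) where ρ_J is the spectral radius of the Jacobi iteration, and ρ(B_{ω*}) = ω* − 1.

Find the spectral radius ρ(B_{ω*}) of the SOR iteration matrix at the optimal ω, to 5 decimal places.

ρ_J = max_k |cos(kπ/120)| = cos(π/120) = 0.99966
1 − cos²(π/120) = sin²(π/120) ⇒ √(1−ρ_J²) = sin(π/120) = 0.026177.
ω* = 2/(1 + 0.026177) = 2/1.026177 = 1.94898.
and ρ(B_{ω*}) = 1.94898 − 1 = 0.94898.

ρ_SOR = 0.94898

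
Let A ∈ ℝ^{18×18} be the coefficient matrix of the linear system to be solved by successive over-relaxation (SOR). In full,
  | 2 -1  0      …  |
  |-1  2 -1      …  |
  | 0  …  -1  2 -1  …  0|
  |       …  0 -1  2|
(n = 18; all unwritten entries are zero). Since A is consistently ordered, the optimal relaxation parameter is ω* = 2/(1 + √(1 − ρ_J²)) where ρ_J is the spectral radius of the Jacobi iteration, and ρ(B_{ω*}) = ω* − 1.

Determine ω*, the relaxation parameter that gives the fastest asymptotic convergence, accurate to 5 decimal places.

ω* = 1.71734

[ρ_J] n=18: ρ(B_J) = cos(π/(n+1)) = cos(π/19) = 0.98636.
√(1−ρ_J²) = |sin(π/19)| = 0.164595
ω* = 2/(1+0.164595) = 1.71734
ρ_SOR = ω* − 1 = 1.71734 − 1 = 0.71734.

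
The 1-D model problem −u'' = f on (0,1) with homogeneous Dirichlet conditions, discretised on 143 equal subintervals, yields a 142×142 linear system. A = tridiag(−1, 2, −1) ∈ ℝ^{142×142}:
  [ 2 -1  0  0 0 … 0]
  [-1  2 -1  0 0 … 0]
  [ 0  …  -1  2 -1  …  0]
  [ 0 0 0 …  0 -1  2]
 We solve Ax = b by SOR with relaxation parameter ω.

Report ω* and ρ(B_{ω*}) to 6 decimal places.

ω* = 1.957010, ρ_SOR = 0.957010

½·tridiag(1,0,1) at n=142: λ_k = cos(kπ/143); max |λ| at k=1 ⇒ ρ_J = cos(π/143) ≈ 0.999759.
√(1 − cos²(π/143)) = sin(π/143) ≈ 0.0219674.
ω* = 2/(1+0.0219674) = 1.957010
ρ_SOR = ω* − 1 ≈ 0.957010.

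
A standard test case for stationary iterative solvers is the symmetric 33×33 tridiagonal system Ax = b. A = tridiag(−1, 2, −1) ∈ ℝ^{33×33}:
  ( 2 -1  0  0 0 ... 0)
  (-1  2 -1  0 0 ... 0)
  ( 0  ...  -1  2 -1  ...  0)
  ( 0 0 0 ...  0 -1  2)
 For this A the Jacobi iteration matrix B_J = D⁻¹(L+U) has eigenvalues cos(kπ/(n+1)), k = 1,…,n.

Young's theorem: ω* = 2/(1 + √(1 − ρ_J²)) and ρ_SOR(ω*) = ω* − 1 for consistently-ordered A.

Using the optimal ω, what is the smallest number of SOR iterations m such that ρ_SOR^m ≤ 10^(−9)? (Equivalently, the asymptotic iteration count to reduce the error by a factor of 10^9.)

B_J for the 33×33 system has eigenvalues cos(kπ/34); ρ_J = cos(π/34) = 0.9957342.
√(1 − cos²(π/34)) = sin(π/34) ≈ 0.0922684.
Then 2/(1+√(1−ρ_J²)) = 2/(1+0.0922684); ω* = 2/1.0922684 = 1.8310518.
ρ(B_{ω*}) = ω*−1 = 0.8310518
ρ_SOR^m ≤ 10^(−9) ⇔ m ≥ 9·ln10/(−ln 0.8310518) = 20.7233/0.185063 = 111.980; m = ⌈111.980⌉ = 112.

m = 112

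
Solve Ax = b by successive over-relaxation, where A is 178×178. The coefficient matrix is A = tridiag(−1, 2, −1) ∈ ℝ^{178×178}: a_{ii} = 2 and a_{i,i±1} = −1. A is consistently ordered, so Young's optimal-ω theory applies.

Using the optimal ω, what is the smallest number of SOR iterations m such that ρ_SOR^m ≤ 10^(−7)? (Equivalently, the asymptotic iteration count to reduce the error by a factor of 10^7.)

m = 460

ρ_J = max_k |cos(kπ/179)| = cos(π/179) = 0.9998460
√(1 − cos²(π/179)) = sin(π/179) ≈ 0.0175499.
ω* = 2/(1+0.0175499) = 1.9655056
ρ_SOR = ω* − 1 ≈ 0.9655056.
m ≥ 7·ln10 / (−ln 0.9655056) = 459.161; smallest integer m = 460.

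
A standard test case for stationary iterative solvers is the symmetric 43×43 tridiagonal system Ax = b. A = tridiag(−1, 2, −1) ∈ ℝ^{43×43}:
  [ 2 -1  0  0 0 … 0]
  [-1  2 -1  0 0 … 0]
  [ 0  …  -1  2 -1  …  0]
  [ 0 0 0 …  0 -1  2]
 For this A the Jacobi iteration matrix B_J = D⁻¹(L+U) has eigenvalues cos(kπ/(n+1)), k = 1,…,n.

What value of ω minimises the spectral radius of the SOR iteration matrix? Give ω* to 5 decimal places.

ω* = 1.86682

½·tridiag(1,0,1) at n=43: λ_k = cos(kπ/44); max |λ| at k=1 ⇒ ρ_J = cos(π/44) ≈ 0.99745.
√(1−ρ_J²) simplifies to sin(π/44) = 0.071339.
ω* = 2 / (1 + 0.071339) = 2 / 1.071339 ≈ 1.86682.
At ω = 1.86682 every |λ(B_ω)| = ω−1, so ρ_SOR = 0.86682.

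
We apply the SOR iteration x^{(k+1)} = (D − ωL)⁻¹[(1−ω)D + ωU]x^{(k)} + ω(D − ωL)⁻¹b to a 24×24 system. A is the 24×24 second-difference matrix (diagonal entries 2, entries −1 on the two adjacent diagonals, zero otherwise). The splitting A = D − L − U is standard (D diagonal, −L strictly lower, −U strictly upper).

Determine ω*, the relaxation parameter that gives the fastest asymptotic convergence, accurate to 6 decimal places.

n=24: λ(B_J) = 1 − λ(A)/2 = cos(kπ/25); k=1 gives ρ_J = 0.992115.
root = sin(π/25) = 0.1253332  (since 1−cos² = sin²).
Then 2/(1+√(1−ρ_J²)) = 2/(1+0.1253332); ω* = 2/1.1253332 = 1.777251.
[ρ_SOR] ω* − 1 = 0.777251.

ω* = 1.777251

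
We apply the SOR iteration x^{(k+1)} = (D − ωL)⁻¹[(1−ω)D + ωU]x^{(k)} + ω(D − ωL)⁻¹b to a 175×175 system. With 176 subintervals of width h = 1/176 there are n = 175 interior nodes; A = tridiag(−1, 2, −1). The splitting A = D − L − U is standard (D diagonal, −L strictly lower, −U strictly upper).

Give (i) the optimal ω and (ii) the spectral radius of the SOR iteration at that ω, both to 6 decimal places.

ω* = 1.964928, ρ_SOR = 0.964928

[ρ_J] n=175: ρ(B_J) = cos(π/(n+1)) = cos(π/176) = 0.999841.
√(1 − cos²(π/176)) = sin(π/176) ≈ 0.0178490.
Then 2/(1+√(1−ρ_J²)) = 2/(1+0.0178490); ω* = 2/1.0178490 = 1.964928.
ρ(B_{ω*}) = ω*−1 = 0.964928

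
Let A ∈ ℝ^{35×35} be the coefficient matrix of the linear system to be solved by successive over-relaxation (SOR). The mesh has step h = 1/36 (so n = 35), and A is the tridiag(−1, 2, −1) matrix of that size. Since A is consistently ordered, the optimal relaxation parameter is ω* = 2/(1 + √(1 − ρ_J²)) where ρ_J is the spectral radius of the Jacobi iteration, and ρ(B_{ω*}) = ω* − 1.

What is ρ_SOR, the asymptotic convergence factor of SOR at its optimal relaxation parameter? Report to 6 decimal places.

ρ_SOR = 0.839663

n=35: λ(B_J) = 1 − λ(A)/2 = cos(kπ/36); k=1 gives ρ_J = 0.996195.
1 − cos²(π/36) = sin²(π/36) ⇒ √(1−ρ_J²) = sin(π/36) = 0.0871557.
Young: ω* = 2/(1+√(1−ρ_J²)) = 2/(1+0.0871557) = 2/1.0871557 = 1.839663.
ρ_SOR = ω* − 1 ≈ 0.839663.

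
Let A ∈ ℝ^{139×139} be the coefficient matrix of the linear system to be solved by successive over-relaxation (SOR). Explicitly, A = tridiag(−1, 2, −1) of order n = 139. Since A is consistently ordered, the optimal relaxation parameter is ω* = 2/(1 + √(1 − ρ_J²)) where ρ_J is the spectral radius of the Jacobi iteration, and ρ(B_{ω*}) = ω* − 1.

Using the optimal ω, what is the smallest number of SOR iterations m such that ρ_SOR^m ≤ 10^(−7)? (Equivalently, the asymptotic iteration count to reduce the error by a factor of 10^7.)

spectrum of D⁻¹(L+U) = {cos(kπ/140) : 1≤k≤139}; ρ_J = cos(π/140) = 0.9997482.
√(1−ρ_J²) = |sin(π/140)| = 0.0224381
So ω* = 2/1.0224381 = 1.9561086 (Young).
ρ(B_{ω*}) = ω*−1 = 0.9561086
(0.9561086)^m ≤ 10^{−7}  ⇒  m·ln(0.9561086) ≤ −7·ln10  ⇒  m ≥ 359.107  ⇒  m = 360

m = 360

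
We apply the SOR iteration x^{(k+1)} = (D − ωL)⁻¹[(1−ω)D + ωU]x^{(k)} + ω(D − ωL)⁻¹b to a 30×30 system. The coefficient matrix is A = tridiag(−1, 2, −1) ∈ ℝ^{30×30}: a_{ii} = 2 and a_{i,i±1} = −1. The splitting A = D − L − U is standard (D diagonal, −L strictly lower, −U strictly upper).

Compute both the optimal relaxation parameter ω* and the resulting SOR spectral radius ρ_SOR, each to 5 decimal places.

½·tridiag(1,0,1) at n=30: λ_k = cos(kπ/31); max |λ| at k=1 ⇒ ρ_J = cos(π/31) ≈ 0.99487.
√(1−ρ_J²) = |sin(π/31)| = 0.101168
[ω*] 2 ÷ (1 + 0.101168) = 2 ÷ 1.101168 = 1.81625.
At ω = 1.81625 every |λ(B_ω)| = ω−1, so ρ_SOR = 0.81625.

ω* = 1.81625, ρ_SOR = 0.81625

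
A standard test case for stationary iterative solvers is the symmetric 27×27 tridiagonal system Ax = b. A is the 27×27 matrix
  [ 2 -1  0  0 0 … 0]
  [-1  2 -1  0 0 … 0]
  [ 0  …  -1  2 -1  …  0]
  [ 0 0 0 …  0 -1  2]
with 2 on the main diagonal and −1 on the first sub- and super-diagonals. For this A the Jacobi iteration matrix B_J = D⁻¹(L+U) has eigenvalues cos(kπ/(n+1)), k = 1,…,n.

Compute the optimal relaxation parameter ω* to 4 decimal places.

ρ_J = max_k |cos(kπ/28)| = cos(π/28) = 0.9937
root = sin(π/28) = 0.11196  (since 1−cos² = sin²).
[ω*] 2 ÷ (1 + 0.11196) = 2 ÷ 1.11196 = 1.7986.
At ω = 1.7986 every |λ(B_ω)| = ω−1, so ρ_SOR = 0.7986.

ω* = 1.7986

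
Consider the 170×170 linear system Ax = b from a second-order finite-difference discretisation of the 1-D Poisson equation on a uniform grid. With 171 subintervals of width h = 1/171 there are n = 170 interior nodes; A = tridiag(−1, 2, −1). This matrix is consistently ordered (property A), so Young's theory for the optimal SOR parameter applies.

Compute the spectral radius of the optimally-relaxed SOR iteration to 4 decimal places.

ρ_SOR = 0.9639

spectrum of D⁻¹(L+U) = {cos(kπ/171) : 1≤k≤170}; ρ_J = cos(π/171) = 0.9998.
√(1−ρ_J²) = |sin(π/171)| = 0.01837
ω* = 2 / (1 + 0.01837) = 2 / 1.01837 ≈ 1.9639.
At ω = 1.9639 every |λ(B_ω)| = ω−1, so ρ_SOR = 0.9639.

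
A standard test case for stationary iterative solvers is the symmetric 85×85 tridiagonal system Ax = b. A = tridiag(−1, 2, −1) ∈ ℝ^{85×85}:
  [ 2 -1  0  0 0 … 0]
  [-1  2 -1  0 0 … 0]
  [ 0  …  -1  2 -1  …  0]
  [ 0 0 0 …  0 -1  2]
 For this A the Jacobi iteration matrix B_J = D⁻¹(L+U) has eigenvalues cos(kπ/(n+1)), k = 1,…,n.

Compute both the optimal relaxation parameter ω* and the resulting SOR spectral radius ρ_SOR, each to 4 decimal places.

ω* = 1.9295, ρ_SOR = 0.9295

n=85: λ(B_J) = 1 − λ(A)/2 = cos(kπ/86); k=1 gives ρ_J = 0.9993.
1 − cos²(π/86) = sin²(π/86) ⇒ √(1−ρ_J²) = sin(π/86) = 0.03652.
[ω*] 2 ÷ (1 + 0.03652) = 2 ÷ 1.03652 = 1.9295.
ρ_SOR = ω* − 1 = 1.9295 − 1 = 0.9295.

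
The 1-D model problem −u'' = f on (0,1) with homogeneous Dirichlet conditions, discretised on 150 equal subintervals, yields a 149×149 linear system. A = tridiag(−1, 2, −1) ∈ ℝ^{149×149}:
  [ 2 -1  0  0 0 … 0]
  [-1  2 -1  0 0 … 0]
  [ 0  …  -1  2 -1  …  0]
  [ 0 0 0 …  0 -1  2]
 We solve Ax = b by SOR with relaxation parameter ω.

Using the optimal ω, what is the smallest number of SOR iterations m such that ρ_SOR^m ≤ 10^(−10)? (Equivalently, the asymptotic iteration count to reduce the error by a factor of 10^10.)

spectrum of D⁻¹(L+U) = {cos(kπ/150) : 1≤k≤149}; ρ_J = cos(π/150) = 0.9997807.
√(1−ρ_J²) simplifies to sin(π/150) = 0.0209424.
Young: ω* = 2/(1+√(1−ρ_J²)) = 2/(1+0.0209424) = 2/1.0209424 = 1.9589744.
Hence ρ(B_{ω*}) = 1.9589744 − 1 = 0.9589744.
For 10 digits: m = 10·ln10 / (−ln 0.9589744) = 23.0259/0.0418909 = 549.664; round up → m = 550.

m = 550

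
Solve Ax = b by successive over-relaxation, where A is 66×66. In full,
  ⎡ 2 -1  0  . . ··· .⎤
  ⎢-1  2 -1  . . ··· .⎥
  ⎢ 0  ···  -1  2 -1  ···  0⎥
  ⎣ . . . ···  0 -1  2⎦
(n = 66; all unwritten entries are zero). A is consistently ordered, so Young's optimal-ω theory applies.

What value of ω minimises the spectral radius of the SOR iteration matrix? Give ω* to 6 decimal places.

[ρ_J] n=66: ρ(B_J) = cos(π/(n+1)) = cos(π/67) = 0.998901.
root = sin(π/67) = 0.0468723  (since 1−cos² = sin²).
Then 2/(1+√(1−ρ_J²)) = 2/(1+0.0468723); ω* = 2/1.0468723 = 1.910453.
ρ_SOR = ω* − 1 ≈ 0.910453.

ω* = 1.910453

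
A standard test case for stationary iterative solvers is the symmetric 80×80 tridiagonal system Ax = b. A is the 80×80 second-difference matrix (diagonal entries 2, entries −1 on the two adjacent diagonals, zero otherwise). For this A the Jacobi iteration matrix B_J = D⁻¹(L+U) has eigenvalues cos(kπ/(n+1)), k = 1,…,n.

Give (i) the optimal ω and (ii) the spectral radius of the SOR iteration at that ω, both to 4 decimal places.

ρ_J = max_k |cos(kπ/81)| = cos(π/81) = 0.9992
1 − cos²(π/81) = sin²(π/81) ⇒ √(1−ρ_J²) = sin(π/81) = 0.03878.
[ω*] 2 ÷ (1 + 0.03878) = 2 ÷ 1.03878 = 1.9253.
ρ(B_{ω*}) = ω*−1 = 0.9253

ω* = 1.9253, ρ_SOR = 0.9253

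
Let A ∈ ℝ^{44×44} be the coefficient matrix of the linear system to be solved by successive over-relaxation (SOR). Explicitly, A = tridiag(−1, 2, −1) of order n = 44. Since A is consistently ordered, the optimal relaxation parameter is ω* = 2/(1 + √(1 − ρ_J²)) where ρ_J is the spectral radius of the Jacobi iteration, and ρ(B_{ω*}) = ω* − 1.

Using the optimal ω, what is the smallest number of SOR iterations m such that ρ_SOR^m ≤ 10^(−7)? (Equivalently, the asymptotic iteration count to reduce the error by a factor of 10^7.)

[ρ_J] n=44: ρ(B_J) = cos(π/(n+1)) = cos(π/45) = 0.9975641.
√(1−ρ_J²) simplifies to sin(π/45) = 0.0697565.
So ω* = 2/1.0697565 = 1.8695843 (Young).
At ω = 1.8695843 every |λ(B_ω)| = ω−1, so ρ_SOR = 0.8695843.
m ≥ 7·ln10 / (−ln 0.8695843) = 115.343; smallest integer m = 116.

m = 116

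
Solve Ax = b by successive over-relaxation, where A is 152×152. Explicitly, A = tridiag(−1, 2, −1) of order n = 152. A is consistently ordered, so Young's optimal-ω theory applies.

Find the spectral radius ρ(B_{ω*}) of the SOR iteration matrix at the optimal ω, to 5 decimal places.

ρ_SOR = 0.95976

B_J for the 152×152 system has eigenvalues cos(kπ/153); ρ_J = cos(π/153) = 0.99979.
√(1 − cos²(π/153)) = sin(π/153) ≈ 0.020532.
Then 2/(1+√(1−ρ_J²)) = 2/(1+0.020532); ω* = 2/1.020532 = 1.95976.
and ρ(B_{ω*}) = 1.95976 − 1 = 0.95976.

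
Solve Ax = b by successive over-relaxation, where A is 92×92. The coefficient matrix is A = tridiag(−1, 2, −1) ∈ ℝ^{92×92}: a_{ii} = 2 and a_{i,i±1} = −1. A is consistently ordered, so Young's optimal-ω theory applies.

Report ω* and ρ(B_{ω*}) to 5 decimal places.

ρ_J = max_k |cos(kπ/93)| = cos(π/93) = 0.99943
√(1 − cos²(π/93)) = sin(π/93) ≈ 0.033774.
ω* = 2/(1 + 0.033774) = 2/1.033774 = 1.93466.
Hence ρ(B_{ω*}) = 1.93466 − 1 = 0.93466.

ω* = 1.93466, ρ_SOR = 0.93466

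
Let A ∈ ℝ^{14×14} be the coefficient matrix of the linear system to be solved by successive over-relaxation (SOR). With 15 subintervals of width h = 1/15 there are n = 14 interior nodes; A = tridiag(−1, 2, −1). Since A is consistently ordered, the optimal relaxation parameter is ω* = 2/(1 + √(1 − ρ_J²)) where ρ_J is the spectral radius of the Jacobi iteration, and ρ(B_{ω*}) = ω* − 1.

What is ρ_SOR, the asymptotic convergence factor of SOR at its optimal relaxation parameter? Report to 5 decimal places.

spectrum of D⁻¹(L+U) = {cos(kπ/15) : 1≤k≤14}; ρ_J = cos(π/15) = 0.97815.
√(1 − cos²(π/15)) = sin(π/15) ≈ 0.207912.
Young: ω* = 2/(1+√(1−ρ_J²)) = 2/(1+0.207912) = 2/1.207912 = 1.65575.
Hence ρ(B_{ω*}) = 1.65575 − 1 = 0.65575.

ρ_SOR = 0.65575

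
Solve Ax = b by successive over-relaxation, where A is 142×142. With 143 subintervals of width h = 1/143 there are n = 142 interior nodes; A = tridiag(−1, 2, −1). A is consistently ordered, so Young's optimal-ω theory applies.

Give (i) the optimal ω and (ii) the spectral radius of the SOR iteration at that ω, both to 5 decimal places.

ω* = 1.95701, ρ_SOR = 0.95701

With n=142, ρ(Jacobi) = cos(π/143) = 0.99976.
root = sin(π/143) = 0.021967  (since 1−cos² = sin²).
Young: ω* = 2/(1+√(1−ρ_J²)) = 2/(1+0.021967) = 2/1.021967 = 1.95701.
[ρ_SOR] ω* − 1 = 0.95701.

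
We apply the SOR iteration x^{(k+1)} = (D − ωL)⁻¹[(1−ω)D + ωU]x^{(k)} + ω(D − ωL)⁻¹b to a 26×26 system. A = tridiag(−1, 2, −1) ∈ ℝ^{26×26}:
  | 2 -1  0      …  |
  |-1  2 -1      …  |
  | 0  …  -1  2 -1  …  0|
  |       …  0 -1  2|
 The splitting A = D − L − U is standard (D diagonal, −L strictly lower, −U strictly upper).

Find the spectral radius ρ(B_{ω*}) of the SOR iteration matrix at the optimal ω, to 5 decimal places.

With n=26, ρ(Jacobi) = cos(π/27) = 0.99324.
√(1−ρ_J²) simplifies to sin(π/27) = 0.116093.
ω* = 2 / (1 + 0.116093) = 2 / 1.116093 ≈ 1.79197.
ρ(B_{ω*}) = ω*−1 = 0.79197

ρ_SOR = 0.79197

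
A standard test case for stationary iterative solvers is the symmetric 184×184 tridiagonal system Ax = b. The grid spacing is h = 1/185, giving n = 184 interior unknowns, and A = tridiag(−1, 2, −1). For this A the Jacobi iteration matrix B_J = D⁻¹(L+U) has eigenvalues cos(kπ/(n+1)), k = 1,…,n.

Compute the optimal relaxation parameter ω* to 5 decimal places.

ω* = 1.96661

spectrum of D⁻¹(L+U) = {cos(kπ/185) : 1≤k≤184}; ρ_J = cos(π/185) = 0.99986.
√(1−ρ_J²) simplifies to sin(π/185) = 0.016981.
So ω* = 2/1.016981 = 1.96661 (Young).
Hence ρ(B_{ω*}) = 1.96661 − 1 = 0.96661.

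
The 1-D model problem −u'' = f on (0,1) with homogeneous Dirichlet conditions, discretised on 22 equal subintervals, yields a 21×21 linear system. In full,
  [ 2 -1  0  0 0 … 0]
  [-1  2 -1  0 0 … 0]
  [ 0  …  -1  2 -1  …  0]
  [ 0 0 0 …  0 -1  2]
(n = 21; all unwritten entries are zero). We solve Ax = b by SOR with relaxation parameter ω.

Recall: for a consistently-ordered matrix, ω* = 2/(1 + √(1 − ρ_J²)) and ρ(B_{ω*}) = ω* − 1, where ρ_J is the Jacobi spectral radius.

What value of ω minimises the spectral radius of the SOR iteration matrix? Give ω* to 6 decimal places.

ω* = 1.750831

spectrum of D⁻¹(L+U) = {cos(kπ/22) : 1≤k≤21}; ρ_J = cos(π/22) = 0.989821.
√(1−ρ_J²) simplifies to sin(π/22) = 0.1423148.
So ω* = 2/1.1423148 = 1.750831 (Young).
ρ_SOR = ω* − 1 ≈ 0.750831.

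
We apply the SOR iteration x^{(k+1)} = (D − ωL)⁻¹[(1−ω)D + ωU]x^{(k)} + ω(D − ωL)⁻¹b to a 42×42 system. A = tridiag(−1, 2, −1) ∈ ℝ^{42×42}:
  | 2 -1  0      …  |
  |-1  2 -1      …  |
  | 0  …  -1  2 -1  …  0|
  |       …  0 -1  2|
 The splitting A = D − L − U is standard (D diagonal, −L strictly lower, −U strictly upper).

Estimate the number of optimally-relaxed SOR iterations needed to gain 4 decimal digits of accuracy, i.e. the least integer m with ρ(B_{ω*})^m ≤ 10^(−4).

m = 63

[ρ_J] n=42: ρ(B_J) = cos(π/(n+1)) = cos(π/43) = 0.9973323.
√(1 − cos²(π/43)) = sin(π/43) ≈ 0.0729953.
ω* = 2/(1+0.0729953) = 1.8639411
At ω = 1.8639411 every |λ(B_ω)| = ω−1, so ρ_SOR = 0.8639411.
For 4 digits: m = 4·ln10 / (−ln 0.8639411) = 9.21034/0.146251 = 62.976; round up → m = 63.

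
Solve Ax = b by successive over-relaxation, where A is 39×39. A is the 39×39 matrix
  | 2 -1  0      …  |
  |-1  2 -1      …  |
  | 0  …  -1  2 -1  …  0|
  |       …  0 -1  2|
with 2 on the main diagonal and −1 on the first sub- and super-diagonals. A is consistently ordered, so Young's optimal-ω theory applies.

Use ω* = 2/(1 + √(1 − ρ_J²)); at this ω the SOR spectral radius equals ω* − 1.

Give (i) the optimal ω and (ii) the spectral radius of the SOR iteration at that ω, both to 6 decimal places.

spectrum of D⁻¹(L+U) = {cos(kπ/40) : 1≤k≤39}; ρ_J = cos(π/40) = 0.996917.
√(1−ρ_J²) = |sin(π/40)| = 0.0784591
Young: ω* = 2/(1+√(1−ρ_J²)) = 2/(1+0.0784591) = 2/1.0784591 = 1.854498.
ρ_SOR = ω* − 1 = 1.854498 − 1 = 0.854498.

ω* = 1.854498, ρ_SOR = 0.854498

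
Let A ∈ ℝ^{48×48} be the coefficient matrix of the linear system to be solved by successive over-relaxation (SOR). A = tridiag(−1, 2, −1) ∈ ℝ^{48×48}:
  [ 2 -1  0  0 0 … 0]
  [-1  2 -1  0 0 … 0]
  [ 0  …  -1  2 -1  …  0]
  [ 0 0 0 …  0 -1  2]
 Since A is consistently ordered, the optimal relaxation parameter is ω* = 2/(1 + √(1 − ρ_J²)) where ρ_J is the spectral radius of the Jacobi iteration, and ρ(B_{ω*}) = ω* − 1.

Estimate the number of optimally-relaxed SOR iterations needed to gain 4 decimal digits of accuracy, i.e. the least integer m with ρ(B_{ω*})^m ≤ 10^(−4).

m = 72

½·tridiag(1,0,1) at n=48: λ_k = cos(kπ/49); max |λ| at k=1 ⇒ ρ_J = cos(π/49) ≈ 0.9979454.
1 − cos²(π/49) = sin²(π/49) ⇒ √(1−ρ_J²) = sin(π/49) = 0.0640702.
ω* = 2 / (1 + 0.0640702) = 2 / 1.0640702 ≈ 1.8795752.
ρ(B_{ω*}) = ω*−1 = 0.8795752
m ≥ 4·ln10 / (−ln 0.8795752) = 71.779; smallest integer m = 72.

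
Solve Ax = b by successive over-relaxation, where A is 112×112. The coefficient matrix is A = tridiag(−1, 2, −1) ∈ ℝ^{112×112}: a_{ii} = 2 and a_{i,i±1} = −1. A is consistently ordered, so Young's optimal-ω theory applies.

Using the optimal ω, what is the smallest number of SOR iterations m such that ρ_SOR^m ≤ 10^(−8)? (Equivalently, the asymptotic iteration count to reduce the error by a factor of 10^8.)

m = 332

ρ_J = max_k |cos(kπ/113)| = cos(π/113) = 0.9996136
√(1−ρ_J²) = |sin(π/113)| = 0.0277981
Young: ω* = 2/(1+√(1−ρ_J²)) = 2/(1+0.0277981) = 2/1.0277981 = 1.9459075.
ρ_SOR = ω* − 1 ≈ 0.9459075.
ρ_SOR^m ≤ 10^(−8) ⇔ m ≥ 8·ln10/(−ln 0.9459075) = 18.4207/0.0556105 = 331.245; m = ⌈331.245⌉ = 332.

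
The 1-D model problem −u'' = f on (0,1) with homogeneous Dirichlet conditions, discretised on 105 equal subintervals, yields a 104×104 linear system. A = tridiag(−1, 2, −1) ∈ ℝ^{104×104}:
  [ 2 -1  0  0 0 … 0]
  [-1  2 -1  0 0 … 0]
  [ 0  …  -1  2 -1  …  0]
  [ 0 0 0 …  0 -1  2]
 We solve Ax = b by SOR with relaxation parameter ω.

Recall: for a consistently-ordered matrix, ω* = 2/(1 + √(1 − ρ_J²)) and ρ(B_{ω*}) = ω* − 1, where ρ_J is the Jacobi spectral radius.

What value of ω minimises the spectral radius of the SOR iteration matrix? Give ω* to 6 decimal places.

B_J for the 104×104 system has eigenvalues cos(kπ/105); ρ_J = cos(π/105) = 0.999552.
root = sin(π/105) = 0.0299155  (since 1−cos² = sin²).
Young: ω* = 2/(1+√(1−ρ_J²)) = 2/(1+0.0299155) = 2/1.0299155 = 1.941907.
Hence ρ(B_{ω*}) = 1.941907 − 1 = 0.941907.

ω* = 1.941907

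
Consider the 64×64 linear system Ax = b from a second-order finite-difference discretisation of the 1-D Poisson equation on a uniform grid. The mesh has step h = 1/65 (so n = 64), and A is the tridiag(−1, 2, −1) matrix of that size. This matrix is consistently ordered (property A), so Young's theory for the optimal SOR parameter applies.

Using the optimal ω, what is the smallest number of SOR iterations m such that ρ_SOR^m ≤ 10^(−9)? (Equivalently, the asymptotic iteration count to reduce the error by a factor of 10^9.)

n=64: λ(B_J) = 1 − λ(A)/2 = cos(kπ/65); k=1 gives ρ_J = 0.9988322.
√(1−ρ_J²) simplifies to sin(π/65) = 0.0483134.
Young: ω* = 2/(1+√(1−ρ_J²)) = 2/(1+0.0483134) = 2/1.0483134 = 1.9078264.
and ρ(B_{ω*}) = 1.9078264 − 1 = 0.9078264.
9·ln10 = 20.7233; −ln(0.9078264) = 0.0967021; m = ⌈20.7233/0.0967021⌉ = ⌈214.300⌉ = 215.

m = 215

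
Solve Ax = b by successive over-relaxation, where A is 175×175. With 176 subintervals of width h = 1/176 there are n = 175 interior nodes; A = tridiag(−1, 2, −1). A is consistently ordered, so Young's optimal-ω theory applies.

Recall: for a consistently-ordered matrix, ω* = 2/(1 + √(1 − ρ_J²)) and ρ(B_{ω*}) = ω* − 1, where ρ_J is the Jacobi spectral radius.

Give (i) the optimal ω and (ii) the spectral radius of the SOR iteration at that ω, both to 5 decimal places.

spectrum of D⁻¹(L+U) = {cos(kπ/176) : 1≤k≤175}; ρ_J = cos(π/176) = 0.99984.
root = sin(π/176) = 0.017849  (since 1−cos² = sin²).
[ω*] 2 ÷ (1 + 0.017849) = 2 ÷ 1.017849 = 1.96493.
ρ(B_{ω*}) = ω*−1 = 0.96493

ω* = 1.96493, ρ_SOR = 0.96493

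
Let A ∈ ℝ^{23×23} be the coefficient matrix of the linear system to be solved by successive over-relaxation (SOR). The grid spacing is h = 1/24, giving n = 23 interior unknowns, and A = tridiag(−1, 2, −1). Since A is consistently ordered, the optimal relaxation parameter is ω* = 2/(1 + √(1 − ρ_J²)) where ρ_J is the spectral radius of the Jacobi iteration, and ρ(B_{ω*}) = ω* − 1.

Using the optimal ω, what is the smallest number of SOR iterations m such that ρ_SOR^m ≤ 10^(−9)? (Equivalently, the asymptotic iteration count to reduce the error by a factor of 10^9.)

m = 79

n=23: λ(B_J) = 1 − λ(A)/2 = cos(kπ/24); k=1 gives ρ_J = 0.9914449.
√(1 − cos²(π/24)) = sin(π/24) ≈ 0.1305262.
So ω* = 2/1.1305262 = 1.7690877 (Young).
ρ_SOR = ω* − 1 ≈ 0.7690877.
For 9 digits: m = 9·ln10 / (−ln 0.7690877) = 20.7233/0.26255 = 78.931; round up → m = 79.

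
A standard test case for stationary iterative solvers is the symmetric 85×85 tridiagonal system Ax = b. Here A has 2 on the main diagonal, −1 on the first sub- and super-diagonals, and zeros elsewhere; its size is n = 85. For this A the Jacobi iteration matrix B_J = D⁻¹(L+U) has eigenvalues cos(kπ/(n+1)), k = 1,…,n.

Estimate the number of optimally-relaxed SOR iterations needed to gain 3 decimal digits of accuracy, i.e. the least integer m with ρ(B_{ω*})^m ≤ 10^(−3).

m = 95

spectrum of D⁻¹(L+U) = {cos(kπ/86) : 1≤k≤85}; ρ_J = cos(π/86) = 0.9993328.
√(1−ρ_J²) = |sin(π/86)| = 0.0365220
Then 2/(1+√(1−ρ_J²)) = 2/(1+0.0365220); ω* = 2/1.0365220 = 1.9295297.
At ω = 1.9295297 every |λ(B_ω)| = ω−1, so ρ_SOR = 0.9295297.
(0.9295297)^m ≤ 10^{−3}  ⇒  m·ln(0.9295297) ≤ −3·ln10  ⇒  m ≥ 94.528  ⇒  m = 95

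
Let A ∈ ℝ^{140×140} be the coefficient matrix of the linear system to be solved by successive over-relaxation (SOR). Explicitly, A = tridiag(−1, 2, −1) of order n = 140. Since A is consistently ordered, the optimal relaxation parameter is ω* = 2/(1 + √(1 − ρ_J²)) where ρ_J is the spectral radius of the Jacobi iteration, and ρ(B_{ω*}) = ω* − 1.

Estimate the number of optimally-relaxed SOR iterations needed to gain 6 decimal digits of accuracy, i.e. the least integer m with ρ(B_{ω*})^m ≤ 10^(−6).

m = 311

n=140: λ(B_J) = 1 − λ(A)/2 = cos(kπ/141); k=1 gives ρ_J = 0.9997518.
√(1−ρ_J²) = |sin(π/141)| = 0.0222790
Young: ω* = 2/(1+√(1−ρ_J²)) = 2/(1+0.0222790) = 2/1.0222790 = 1.9564131.
ρ_SOR = ω* − 1 = 1.9564131 − 1 = 0.9564131.
m ≥ 6·ln10 / (−ln 0.9564131) = 310.006; smallest integer m = 311.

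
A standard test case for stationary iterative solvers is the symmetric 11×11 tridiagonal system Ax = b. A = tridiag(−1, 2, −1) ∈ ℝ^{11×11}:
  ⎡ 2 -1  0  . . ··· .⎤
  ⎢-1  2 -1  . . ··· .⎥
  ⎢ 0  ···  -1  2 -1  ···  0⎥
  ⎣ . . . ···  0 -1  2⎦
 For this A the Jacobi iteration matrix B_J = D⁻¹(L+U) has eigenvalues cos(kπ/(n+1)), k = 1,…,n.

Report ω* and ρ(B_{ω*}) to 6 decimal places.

ω* = 1.588791, ρ_SOR = 0.588791

spectrum of D⁻¹(L+U) = {cos(kπ/12) : 1≤k≤11}; ρ_J = cos(π/12) = 0.965926.
1 − cos²(π/12) = sin²(π/12) ⇒ √(1−ρ_J²) = sin(π/12) = 0.2588190.
Young: ω* = 2/(1+√(1−ρ_J²)) = 2/(1+0.2588190) = 2/1.2588190 = 1.588791.
ρ_SOR = ω* − 1 ≈ 0.588791.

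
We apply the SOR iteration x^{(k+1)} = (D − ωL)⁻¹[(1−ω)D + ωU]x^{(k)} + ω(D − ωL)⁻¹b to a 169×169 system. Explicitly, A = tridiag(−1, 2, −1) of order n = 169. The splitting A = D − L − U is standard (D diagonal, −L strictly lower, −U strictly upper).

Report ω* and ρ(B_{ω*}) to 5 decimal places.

ω* = 1.96371, ρ_SOR = 0.96371

spectrum of D⁻¹(L+U) = {cos(kπ/170) : 1≤k≤169}; ρ_J = cos(π/170) = 0.99983.
√(1−ρ_J²) = |sin(π/170)| = 0.018479
So ω* = 2/1.018479 = 1.96371 (Young).
and ρ(B_{ω*}) = 1.96371 − 1 = 0.96371.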